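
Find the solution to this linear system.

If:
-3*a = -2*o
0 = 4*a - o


Then:
a = 0
o = 0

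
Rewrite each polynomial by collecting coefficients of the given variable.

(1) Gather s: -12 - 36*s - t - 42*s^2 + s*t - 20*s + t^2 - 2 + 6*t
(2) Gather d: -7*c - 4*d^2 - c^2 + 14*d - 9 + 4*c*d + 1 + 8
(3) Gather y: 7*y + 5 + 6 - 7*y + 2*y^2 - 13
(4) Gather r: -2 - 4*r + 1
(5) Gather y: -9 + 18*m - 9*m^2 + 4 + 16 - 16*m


(1) = -42*s^2 + s*(t - 56) + t^2 + 5*t - 14
(2) = -c^2 - 7*c - 4*d^2 + d*(4*c + 14)
(3) = 2*y^2 - 2
(4) = -4*r - 1
(5) = -9*m^2 + 2*m + 11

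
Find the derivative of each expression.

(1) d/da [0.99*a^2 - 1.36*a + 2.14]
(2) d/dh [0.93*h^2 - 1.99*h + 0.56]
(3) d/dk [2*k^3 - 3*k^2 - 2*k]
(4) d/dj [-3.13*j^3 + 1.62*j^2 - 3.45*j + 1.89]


(1) = 1.98*a - 1.36
(2) = 1.86*h - 1.99
(3) = 6*k^2 - 6*k - 2
(4) = -9.39*j^2 + 3.24*j - 3.45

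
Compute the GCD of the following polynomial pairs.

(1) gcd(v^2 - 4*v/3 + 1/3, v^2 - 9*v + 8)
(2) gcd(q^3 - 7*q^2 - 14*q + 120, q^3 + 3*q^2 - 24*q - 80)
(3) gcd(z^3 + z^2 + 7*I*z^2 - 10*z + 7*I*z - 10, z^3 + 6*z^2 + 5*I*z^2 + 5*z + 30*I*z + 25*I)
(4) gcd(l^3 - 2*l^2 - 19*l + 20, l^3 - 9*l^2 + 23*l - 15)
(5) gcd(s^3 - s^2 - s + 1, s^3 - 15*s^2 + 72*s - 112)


(1) = v - 1
(2) = q^2 - q - 20
(3) = gcd((z + 1)*(z + 2*I)*(z + 5*I), (z + 1)*(z + 5)*(z + 5*I)) = z^2 + z*(1 + 5*I) + 5*I
(4) = gcd((l - 5)*(l - 1)*(l + 4), (l - 5)*(l - 3)*(l - 1)) = l^2 - 6*l + 5
(5) = gcd((s - 1)^2*(s + 1), (s - 7)*(s - 4)^2) = 1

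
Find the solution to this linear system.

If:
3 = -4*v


Then:
v = -3/4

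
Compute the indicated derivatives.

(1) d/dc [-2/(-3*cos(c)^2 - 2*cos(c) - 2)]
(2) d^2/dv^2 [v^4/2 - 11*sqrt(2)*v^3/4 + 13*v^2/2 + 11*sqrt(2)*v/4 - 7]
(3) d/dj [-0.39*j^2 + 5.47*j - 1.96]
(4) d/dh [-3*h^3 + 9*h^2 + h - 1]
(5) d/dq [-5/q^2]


(1) = 4*(3*cos(c) + 1)*sin(c)/(3*cos(c)^2 + 2*cos(c) + 2)^2
(2) = 6*v^2 - 33*sqrt(2)*v/2 + 13
(3) = 5.47 - 0.78*j
(4) = -9*h^2 + 18*h + 1
(5) = 10/q^3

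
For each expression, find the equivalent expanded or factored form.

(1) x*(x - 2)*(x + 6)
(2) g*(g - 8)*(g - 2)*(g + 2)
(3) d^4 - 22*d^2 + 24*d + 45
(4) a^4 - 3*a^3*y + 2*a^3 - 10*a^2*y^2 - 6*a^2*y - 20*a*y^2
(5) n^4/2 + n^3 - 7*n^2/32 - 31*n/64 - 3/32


(1) = x^3 + 4*x^2 - 12*x
(2) = g^4 - 8*g^3 - 4*g^2 + 32*g
(3) = (d - 3)^2*(d + 1)*(d + 5)
(4) = a*(a + 2)*(a - 5*y)*(a + 2*y)
(5) = (n/2 + 1)*(n - 3/4)*(n + 1/4)*(n + 1/2)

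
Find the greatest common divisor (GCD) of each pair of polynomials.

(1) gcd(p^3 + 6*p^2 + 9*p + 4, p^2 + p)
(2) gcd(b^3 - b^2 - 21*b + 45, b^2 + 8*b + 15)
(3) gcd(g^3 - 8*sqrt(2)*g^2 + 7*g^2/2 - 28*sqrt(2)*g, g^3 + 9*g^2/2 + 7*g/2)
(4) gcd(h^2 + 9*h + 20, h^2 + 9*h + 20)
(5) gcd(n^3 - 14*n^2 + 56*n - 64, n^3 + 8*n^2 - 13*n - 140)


(1) = gcd((p + 1)^2*(p + 4), p*(p + 1)) = p + 1
(2) = gcd((b - 3)^2*(b + 5), (b + 3)*(b + 5)) = b + 5
(3) = g^2 + 7*g/2
(4) = gcd((h + 4)*(h + 5), (h + 4)*(h + 5)) = h^2 + 9*h + 20
(5) = n - 4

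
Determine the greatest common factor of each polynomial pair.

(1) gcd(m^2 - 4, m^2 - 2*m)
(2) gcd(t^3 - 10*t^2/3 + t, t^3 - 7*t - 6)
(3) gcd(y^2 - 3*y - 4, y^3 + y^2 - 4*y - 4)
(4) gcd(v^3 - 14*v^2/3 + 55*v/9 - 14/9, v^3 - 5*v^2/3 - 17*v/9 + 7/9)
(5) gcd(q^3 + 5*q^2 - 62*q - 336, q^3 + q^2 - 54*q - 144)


(1) = gcd((m - 2)*(m + 2), m*(m - 2)) = m - 2
(2) = t - 3
(3) = gcd((y - 4)*(y + 1), (y - 2)*(y + 1)*(y + 2)) = y + 1
(4) = v^2 - 8*v/3 + 7/9
(5) = gcd((q - 8)*(q + 6)*(q + 7), (q - 8)*(q + 3)*(q + 6)) = q^2 - 2*q - 48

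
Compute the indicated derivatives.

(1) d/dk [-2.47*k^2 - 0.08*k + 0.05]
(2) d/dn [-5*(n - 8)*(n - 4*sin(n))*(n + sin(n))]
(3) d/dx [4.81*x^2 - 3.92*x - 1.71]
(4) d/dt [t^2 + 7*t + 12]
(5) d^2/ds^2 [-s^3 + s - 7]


(1) = -4.94*k - 0.08
(2) = 5*(8 - n)*(n - 4*sin(n))*(cos(n) + 1) + 5*(n - 8)*(n + sin(n))*(4*cos(n) - 1) - 5*(n - 4*sin(n))*(n + sin(n))
(3) = 9.62*x - 3.92
(4) = 2*t + 7
(5) = -6*s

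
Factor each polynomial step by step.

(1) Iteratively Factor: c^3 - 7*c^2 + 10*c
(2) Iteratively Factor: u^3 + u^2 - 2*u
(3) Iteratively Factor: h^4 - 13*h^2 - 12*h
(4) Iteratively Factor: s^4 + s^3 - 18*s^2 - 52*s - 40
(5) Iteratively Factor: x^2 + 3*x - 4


(1) = (c)*(c^2 - 7*c + 10) = c*(c - 5)*(c - 2)
(2) = (u - 1)*(u^2 + 2*u) = (u - 1)*(u + 2)*(u)
(3) = (h - 4)*(h^3 + 4*h^2 + 3*h) = (h - 4)*(h + 1)*(h^2 + 3*h) = (h - 4)*(h + 1)*(h + 3)*(h)
(4) = (s + 2)*(s^3 - s^2 - 16*s - 20) = (s + 2)^2*(s^2 - 3*s - 10) = (s - 5)*(s + 2)^2*(s + 2)
(5) = (x - 1)*(x + 4)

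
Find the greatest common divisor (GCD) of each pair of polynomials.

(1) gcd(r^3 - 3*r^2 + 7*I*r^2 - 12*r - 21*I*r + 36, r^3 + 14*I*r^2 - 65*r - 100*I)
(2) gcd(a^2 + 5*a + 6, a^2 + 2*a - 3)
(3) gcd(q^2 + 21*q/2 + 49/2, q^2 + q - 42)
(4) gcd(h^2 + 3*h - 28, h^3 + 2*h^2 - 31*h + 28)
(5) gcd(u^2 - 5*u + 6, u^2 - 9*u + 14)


(1) = gcd((r - 3)*(r + 3*I)*(r + 4*I), (r + 4*I)*(r + 5*I)^2) = r + 4*I
(2) = gcd((a + 2)*(a + 3), (a - 1)*(a + 3)) = a + 3
(3) = gcd((q + 7/2)*(q + 7), (q - 6)*(q + 7)) = q + 7
(4) = h^2 + 3*h - 28
(5) = u - 2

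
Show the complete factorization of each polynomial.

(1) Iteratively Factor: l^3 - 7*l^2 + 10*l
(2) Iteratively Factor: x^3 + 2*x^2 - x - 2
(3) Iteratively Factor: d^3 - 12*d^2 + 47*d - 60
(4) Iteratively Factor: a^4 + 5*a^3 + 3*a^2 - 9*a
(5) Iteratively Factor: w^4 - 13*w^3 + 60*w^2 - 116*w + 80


(1) = (l)*(l^2 - 7*l + 10) = l*(l - 2)*(l - 5)
(2) = (x + 2)*(x^2 - 1) = (x + 1)*(x + 2)*(x - 1)
(3) = (d - 4)*(d^2 - 8*d + 15) = (d - 5)*(d - 4)*(d - 3)
(4) = (a - 1)*(a^3 + 6*a^2 + 9*a) = (a - 1)*(a + 3)*(a^2 + 3*a) = a*(a - 1)*(a + 3)*(a + 3)
(5) = (w - 2)*(w^3 - 11*w^2 + 38*w - 40) = (w - 4)*(w - 2)*(w^2 - 7*w + 10) = (w - 5)*(w - 4)*(w - 2)*(w - 2)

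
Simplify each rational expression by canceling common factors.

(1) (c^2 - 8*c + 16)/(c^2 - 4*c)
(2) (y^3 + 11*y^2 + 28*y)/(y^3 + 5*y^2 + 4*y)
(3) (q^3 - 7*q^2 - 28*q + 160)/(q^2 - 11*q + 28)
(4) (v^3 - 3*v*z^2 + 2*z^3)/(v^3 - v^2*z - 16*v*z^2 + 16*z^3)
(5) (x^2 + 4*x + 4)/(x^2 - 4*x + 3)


(1) = (c - 4)/c
(2) = (y + 7)/(y + 1)
(3) = (q^2 - 3*q - 40)/(q - 7)
(4) = (-v^2 - v*z + 2*z^2)/(-v^2 + 16*z^2)
(5) = (x^2 + 4*x + 4)/(x^2 - 4*x + 3)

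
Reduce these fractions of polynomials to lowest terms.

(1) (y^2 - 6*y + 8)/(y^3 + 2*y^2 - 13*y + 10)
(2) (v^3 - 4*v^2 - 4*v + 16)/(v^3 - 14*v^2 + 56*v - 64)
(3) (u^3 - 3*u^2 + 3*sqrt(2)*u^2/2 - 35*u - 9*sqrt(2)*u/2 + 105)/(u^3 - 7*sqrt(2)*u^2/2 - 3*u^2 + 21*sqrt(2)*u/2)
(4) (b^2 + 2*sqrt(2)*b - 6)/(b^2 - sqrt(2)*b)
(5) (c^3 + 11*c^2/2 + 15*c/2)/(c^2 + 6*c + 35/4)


(1) = (y - 4)/(y^2 + 4*y - 5)
(2) = (v + 2)/(v - 8)
(3) = (4*u + 20*sqrt(2))/(4*u)
(4) = (b + 3*sqrt(2))/b
(5) = (2*c^2 + 6*c)/(2*c + 7)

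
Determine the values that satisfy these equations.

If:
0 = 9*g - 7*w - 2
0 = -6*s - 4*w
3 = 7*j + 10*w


Then:
g = 7*w/9 + 2/9
j = 3/7 - 10*w/7
s = -2*w/3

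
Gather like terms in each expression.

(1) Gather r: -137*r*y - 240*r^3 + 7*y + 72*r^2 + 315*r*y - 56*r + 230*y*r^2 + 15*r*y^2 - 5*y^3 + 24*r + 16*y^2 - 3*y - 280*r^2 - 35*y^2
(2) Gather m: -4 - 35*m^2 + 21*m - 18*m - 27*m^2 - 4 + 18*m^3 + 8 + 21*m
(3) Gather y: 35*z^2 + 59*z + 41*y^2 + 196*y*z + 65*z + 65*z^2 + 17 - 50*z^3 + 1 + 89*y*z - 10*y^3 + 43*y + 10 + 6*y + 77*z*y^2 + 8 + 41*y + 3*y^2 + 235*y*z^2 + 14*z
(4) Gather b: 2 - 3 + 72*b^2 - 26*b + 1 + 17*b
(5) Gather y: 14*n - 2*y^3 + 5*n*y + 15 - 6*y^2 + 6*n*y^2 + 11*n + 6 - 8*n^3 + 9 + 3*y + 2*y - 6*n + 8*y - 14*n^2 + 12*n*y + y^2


(1) = -240*r^3 + r^2*(230*y - 208) + r*(15*y^2 + 178*y - 32) - 5*y^3 - 19*y^2 + 4*y
(2) = 18*m^3 - 62*m^2 + 24*m
(3) = -10*y^3 + y^2*(77*z + 44) + y*(235*z^2 + 285*z + 90) - 50*z^3 + 100*z^2 + 138*z + 36
(4) = 72*b^2 - 9*b
(5) = -8*n^3 - 14*n^2 + 19*n - 2*y^3 + y^2*(6*n - 5) + y*(17*n + 13) + 30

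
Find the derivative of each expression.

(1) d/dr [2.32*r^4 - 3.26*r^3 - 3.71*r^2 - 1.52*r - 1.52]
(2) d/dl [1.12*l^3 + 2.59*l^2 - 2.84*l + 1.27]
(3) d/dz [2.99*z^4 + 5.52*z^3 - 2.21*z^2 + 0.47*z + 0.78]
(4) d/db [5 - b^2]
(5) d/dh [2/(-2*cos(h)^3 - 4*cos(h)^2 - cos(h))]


(1) = 9.28*r^3 - 9.78*r^2 - 7.42*r - 1.52
(2) = 3.36*l^2 + 5.18*l - 2.84
(3) = 11.96*z^3 + 16.56*z^2 - 4.42*z + 0.47
(4) = -2*b
(5) = 2*(6*sin(h)^2 - 8*cos(h) - 7)*sin(h)/((4*cos(h) + cos(2*h) + 2)^2*cos(h)^2)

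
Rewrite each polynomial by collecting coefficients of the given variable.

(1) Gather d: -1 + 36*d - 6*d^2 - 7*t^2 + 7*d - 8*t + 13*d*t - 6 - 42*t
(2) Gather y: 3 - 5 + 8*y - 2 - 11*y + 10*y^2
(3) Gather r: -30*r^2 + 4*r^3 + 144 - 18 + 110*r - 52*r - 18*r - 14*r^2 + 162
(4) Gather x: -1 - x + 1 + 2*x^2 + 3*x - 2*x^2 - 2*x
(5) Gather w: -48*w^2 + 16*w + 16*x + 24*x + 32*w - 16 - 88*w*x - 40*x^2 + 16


(1) = -6*d^2 + d*(13*t + 43) - 7*t^2 - 50*t - 7
(2) = 10*y^2 - 3*y - 4
(3) = 4*r^3 - 44*r^2 + 40*r + 288
(4) = 0
(5) = -48*w^2 + w*(48 - 88*x) - 40*x^2 + 40*x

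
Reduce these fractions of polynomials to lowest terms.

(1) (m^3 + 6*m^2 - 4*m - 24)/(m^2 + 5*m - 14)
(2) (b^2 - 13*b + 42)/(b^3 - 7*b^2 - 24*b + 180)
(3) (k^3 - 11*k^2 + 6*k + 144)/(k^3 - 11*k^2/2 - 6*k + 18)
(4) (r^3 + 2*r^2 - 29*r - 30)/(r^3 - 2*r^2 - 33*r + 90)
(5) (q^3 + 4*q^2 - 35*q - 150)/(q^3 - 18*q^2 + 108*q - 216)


(1) = (m^2 + 8*m + 12)/(m + 7)
(2) = (b - 7)/(b^2 - b - 30)
(3) = (2*k^2 - 10*k - 48)/(2*k^2 + k - 6)
(4) = (r + 1)/(r - 3)
(5) = (q^2 + 10*q + 25)/(q^2 - 12*q + 36)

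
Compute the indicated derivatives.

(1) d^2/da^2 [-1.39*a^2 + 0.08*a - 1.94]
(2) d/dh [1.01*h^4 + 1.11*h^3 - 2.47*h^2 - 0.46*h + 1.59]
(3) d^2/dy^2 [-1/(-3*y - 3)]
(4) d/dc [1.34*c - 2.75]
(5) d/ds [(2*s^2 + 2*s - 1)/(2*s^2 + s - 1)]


(1) = -2.78000000000000
(2) = 4.04*h^3 + 3.33*h^2 - 4.94*h - 0.46
(3) = 2/(3*(y + 1)^3)
(4) = 1.34000000000000
(5) = (-2*s^2 - 1)/(4*s^4 + 4*s^3 - 3*s^2 - 2*s + 1)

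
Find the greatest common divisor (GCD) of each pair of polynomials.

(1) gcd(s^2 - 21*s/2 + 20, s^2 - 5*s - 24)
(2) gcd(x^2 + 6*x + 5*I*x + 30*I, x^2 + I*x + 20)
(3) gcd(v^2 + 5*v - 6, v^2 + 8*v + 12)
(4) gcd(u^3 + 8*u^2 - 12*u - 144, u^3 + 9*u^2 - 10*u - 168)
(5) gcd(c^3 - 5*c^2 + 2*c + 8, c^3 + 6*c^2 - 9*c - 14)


(1) = gcd((s - 8)*(s - 5/2), (s - 8)*(s + 3)) = s - 8
(2) = x + 5*I
(3) = v + 6
(4) = u^2 + 2*u - 24
(5) = gcd((c - 4)*(c - 2)*(c + 1), (c - 2)*(c + 1)*(c + 7)) = c^2 - c - 2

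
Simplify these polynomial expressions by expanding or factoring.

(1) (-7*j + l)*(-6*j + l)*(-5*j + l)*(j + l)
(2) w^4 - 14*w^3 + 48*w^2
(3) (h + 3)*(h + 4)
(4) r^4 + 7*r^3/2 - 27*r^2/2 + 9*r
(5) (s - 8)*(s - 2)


(1) = -210*j^4 - 103*j^3*l + 89*j^2*l^2 - 17*j*l^3 + l^4
(2) = w^2*(w - 8)*(w - 6)
(3) = h^2 + 7*h + 12
(4) = r*(r - 3/2)*(r - 1)*(r + 6)
(5) = s^2 - 10*s + 16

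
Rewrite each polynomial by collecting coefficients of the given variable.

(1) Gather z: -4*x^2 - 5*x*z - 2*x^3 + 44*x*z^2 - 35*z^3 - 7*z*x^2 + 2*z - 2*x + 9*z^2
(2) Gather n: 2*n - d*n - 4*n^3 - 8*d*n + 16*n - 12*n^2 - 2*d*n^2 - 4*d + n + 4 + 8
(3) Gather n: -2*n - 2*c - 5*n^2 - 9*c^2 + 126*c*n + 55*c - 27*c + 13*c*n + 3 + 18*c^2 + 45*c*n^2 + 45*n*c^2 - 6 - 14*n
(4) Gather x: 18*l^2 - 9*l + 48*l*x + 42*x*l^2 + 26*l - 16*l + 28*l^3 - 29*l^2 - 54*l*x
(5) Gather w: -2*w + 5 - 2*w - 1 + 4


(1) = -2*x^3 - 4*x^2 - 2*x - 35*z^3 + z^2*(44*x + 9) + z*(-7*x^2 - 5*x + 2)
(2) = -4*d - 4*n^3 + n^2*(-2*d - 12) + n*(19 - 9*d) + 12
(3) = 9*c^2 + 26*c + n^2*(45*c - 5) + n*(45*c^2 + 139*c - 16) - 3
(4) = 28*l^3 - 11*l^2 + l + x*(42*l^2 - 6*l)
(5) = 8 - 4*w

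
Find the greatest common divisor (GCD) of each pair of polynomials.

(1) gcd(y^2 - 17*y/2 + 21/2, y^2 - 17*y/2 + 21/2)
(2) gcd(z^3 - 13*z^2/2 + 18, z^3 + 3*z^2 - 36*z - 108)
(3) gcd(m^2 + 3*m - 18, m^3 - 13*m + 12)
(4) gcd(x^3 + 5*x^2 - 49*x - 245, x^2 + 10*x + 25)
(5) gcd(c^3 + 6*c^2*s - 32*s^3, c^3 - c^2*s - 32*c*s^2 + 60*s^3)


(1) = y^2 - 17*y/2 + 21/2
(2) = gcd((z - 6)*(z - 2)*(z + 3/2), (z - 6)*(z + 3)*(z + 6)) = z - 6
(3) = m - 3
(4) = x + 5
(5) = -c + 2*s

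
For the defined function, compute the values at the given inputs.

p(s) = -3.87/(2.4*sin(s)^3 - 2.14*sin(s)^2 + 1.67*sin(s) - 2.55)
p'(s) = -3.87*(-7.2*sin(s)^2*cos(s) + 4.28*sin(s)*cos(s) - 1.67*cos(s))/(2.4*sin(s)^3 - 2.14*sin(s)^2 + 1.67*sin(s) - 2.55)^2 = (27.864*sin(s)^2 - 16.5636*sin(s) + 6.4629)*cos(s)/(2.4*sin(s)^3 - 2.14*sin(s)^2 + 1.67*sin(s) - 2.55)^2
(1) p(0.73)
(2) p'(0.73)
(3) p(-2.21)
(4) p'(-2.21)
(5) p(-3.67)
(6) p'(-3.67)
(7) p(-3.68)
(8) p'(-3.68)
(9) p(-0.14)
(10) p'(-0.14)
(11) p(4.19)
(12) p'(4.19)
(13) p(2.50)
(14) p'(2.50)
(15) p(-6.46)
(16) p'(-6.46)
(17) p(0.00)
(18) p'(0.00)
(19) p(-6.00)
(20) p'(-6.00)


(1) = 2.31
(2) = 2.07
(3) = 0.59
(4) = -0.53
(5) = 1.99
(6) = -1.19
(7) = 2.00
(8) = -1.22
(9) = 1.37
(10) = 1.15
(11) = 0.54
(12) = -0.41
(13) = 2.15
(14) = -1.61
(15) = 1.32
(16) = 1.18
(17) = 1.52
(18) = 0.99
(19) = 1.76
(20) = 0.80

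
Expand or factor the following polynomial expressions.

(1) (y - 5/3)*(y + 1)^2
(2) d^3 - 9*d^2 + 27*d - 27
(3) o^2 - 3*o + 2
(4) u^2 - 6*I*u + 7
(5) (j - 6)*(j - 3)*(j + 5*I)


(1) = y^3 + y^2/3 - 7*y/3 - 5/3
(2) = (d - 3)^3
(3) = (o - 2)*(o - 1)
(4) = (u - 7*I)*(u + I)
(5) = j^3 - 9*j^2 + 5*I*j^2 + 18*j - 45*I*j + 90*I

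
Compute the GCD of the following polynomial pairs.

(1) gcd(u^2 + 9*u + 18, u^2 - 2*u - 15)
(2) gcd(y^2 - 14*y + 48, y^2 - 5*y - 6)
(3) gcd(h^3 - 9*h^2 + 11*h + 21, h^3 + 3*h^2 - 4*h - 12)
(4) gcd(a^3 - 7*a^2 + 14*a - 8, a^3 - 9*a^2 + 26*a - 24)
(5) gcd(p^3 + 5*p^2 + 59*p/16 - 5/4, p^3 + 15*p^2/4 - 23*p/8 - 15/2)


(1) = u + 3
(2) = gcd((y - 8)*(y - 6), (y - 6)*(y + 1)) = y - 6
(3) = gcd((h - 7)*(h - 3)*(h + 1), (h - 2)*(h + 2)*(h + 3)) = 1
(4) = gcd((a - 4)*(a - 2)*(a - 1), (a - 4)*(a - 3)*(a - 2)) = a^2 - 6*a + 8
(5) = gcd((p - 1/4)*(p + 5/4)*(p + 4), (p - 3/2)*(p + 5/4)*(p + 4)) = p^2 + 21*p/4 + 5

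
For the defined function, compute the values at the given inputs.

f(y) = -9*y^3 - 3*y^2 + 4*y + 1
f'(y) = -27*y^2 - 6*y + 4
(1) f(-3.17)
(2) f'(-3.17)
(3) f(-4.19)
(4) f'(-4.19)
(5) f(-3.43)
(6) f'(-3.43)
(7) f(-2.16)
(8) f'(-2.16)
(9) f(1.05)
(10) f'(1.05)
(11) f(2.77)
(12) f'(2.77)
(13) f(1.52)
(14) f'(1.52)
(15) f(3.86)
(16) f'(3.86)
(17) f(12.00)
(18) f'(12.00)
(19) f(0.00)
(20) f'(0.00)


(1) = 244.87
(2) = -248.30
(3) = 593.61
(4) = -444.87
(5) = 315.17
(6) = -293.07
(7) = 69.06
(8) = -109.01
(9) = -8.53
(10) = -32.07
(11) = -202.22
(12) = -219.79
(13) = -31.46
(14) = -67.50
(15) = -545.87
(16) = -421.45
(17) = -15935.00
(18) = -3956.00
(19) = 1.00
(20) = 4.00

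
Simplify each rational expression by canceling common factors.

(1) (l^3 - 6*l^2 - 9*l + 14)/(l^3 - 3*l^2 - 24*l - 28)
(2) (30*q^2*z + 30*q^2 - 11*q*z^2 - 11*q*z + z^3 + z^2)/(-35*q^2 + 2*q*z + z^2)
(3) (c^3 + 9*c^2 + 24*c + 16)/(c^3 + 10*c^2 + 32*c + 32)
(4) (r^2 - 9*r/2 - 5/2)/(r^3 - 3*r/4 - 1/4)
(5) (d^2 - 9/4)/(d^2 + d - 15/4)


(1) = (l - 1)/(l + 2)
(2) = (-6*q*z - 6*q + z^2 + z)/(7*q + z)
(3) = (c + 1)/(c + 2)
(4) = (2*r - 10)/(2*r^2 - r - 1)
(5) = (2*d + 3)/(2*d + 5)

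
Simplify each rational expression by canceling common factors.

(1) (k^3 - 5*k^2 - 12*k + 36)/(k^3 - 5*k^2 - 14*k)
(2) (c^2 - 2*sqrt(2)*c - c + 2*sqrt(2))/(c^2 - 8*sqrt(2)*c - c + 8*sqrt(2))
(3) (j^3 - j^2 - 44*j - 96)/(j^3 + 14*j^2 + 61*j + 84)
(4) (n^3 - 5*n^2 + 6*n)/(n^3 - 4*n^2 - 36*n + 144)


(1) = (k^3 - 5*k^2 - 12*k + 36)/(k^3 - 5*k^2 - 14*k)
(2) = (c - 2*sqrt(2))/(c - 8*sqrt(2))
(3) = (j - 8)/(j + 7)
(4) = (n^3 - 5*n^2 + 6*n)/(n^3 - 4*n^2 - 36*n + 144)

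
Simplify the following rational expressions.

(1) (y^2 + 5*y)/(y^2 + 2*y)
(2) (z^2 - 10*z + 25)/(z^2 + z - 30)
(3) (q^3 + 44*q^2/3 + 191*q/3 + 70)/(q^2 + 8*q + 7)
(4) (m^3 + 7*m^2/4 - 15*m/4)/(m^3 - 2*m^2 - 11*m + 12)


(1) = (y + 5)/(y + 2)
(2) = (z - 5)/(z + 6)
(3) = (3*q^2 + 23*q + 30)/(3*q + 3)
(4) = (4*m^2 - 5*m)/(4*m^2 - 20*m + 16)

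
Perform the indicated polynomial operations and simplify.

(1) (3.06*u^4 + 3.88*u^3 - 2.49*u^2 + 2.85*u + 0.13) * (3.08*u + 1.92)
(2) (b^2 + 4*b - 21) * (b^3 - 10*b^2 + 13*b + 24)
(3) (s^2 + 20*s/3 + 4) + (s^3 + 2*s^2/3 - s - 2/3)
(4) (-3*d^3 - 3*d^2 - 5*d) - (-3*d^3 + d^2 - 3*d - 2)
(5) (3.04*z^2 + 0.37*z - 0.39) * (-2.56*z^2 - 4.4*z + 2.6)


(1) = 9.4248*u^5 + 17.8256*u^4 - 0.2196*u^3 + 3.9972*u^2 + 5.8724*u + 0.2496
(2) = b^5 - 6*b^4 - 48*b^3 + 286*b^2 - 177*b - 504
(3) = s^3 + 5*s^2/3 + 17*s/3 + 10/3
(4) = -4*d^2 - 2*d + 2
(5) = -7.7824*z^4 - 14.3232*z^3 + 7.2744*z^2 + 2.678*z - 1.014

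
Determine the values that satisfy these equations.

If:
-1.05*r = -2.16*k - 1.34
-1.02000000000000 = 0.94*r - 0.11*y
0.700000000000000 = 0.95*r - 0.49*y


Then:
k = -1.41
r = -1.62
y = -4.57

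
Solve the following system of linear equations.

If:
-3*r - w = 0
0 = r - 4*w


Then:
r = 0
w = 0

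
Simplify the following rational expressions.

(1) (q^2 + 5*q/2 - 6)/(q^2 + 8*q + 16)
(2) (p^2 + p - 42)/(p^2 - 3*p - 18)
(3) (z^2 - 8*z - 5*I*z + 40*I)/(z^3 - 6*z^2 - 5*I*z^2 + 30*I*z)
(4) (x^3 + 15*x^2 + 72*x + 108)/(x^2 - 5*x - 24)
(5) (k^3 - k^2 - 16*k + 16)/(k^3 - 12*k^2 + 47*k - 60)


(1) = (2*q - 3)/(2*q + 8)
(2) = (p + 7)/(p + 3)
(3) = (z - 8)/(z^2 - 6*z)
(4) = (x^2 + 12*x + 36)/(x - 8)
(5) = (k^2 + 3*k - 4)/(k^2 - 8*k + 15)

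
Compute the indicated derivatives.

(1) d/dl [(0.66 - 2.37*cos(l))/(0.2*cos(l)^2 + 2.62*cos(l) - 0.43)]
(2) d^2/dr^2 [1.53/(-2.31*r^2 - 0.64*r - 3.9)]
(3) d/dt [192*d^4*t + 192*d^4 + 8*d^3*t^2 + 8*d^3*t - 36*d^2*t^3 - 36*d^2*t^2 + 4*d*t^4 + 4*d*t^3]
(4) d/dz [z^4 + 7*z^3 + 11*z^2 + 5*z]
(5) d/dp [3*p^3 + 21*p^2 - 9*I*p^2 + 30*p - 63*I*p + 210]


(1) = (-0.474*cos(l)^2 + 0.264*cos(l) + 0.7101)*sin(l)/(0.04*cos(l)^4 + 1.048*cos(l)^3 + 6.6924*cos(l)^2 - 2.2532*cos(l) + 0.1849)
(2) = (16.328466*r^2 + 4.523904*r - 1.53*(4.62*r + 0.64)*(9.24*r + 1.28) + 27.56754)/(2.31*r^2 + 0.64*r + 3.9)^3
(3) = 4*d*(48*d^3 + 4*d^2*t + 2*d^2 - 27*d*t^2 - 18*d*t + 4*t^3 + 3*t^2)
(4) = 4*z^3 + 21*z^2 + 22*z + 5
(5) = 9*p^2 + p*(42 - 18*I) + 30 - 63*I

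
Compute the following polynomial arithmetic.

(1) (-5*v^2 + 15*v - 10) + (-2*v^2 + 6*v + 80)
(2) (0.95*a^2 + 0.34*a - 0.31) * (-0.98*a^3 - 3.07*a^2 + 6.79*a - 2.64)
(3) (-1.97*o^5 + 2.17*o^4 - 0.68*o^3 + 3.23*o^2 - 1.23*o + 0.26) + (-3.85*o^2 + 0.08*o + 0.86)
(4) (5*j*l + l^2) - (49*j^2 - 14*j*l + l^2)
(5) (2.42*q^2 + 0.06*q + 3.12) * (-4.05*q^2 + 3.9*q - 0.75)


(1) = -7*v^2 + 21*v + 70
(2) = -0.931*a^5 - 3.2497*a^4 + 5.7105*a^3 + 0.7523*a^2 - 3.0025*a + 0.8184
(3) = -1.97*o^5 + 2.17*o^4 - 0.68*o^3 - 0.62*o^2 - 1.15*o + 1.12
(4) = -49*j^2 + 19*j*l
(5) = -9.801*q^4 + 9.195*q^3 - 14.217*q^2 + 12.123*q - 2.34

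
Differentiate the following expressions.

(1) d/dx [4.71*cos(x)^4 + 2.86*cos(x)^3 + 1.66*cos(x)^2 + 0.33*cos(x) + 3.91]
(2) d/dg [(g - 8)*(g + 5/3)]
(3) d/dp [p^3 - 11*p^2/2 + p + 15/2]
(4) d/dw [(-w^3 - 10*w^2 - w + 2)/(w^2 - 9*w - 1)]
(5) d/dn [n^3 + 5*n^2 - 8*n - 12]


(1) = -(18.84*cos(x)^3 + 8.58*cos(x)^2 + 3.32*cos(x) + 0.33)*sin(x)
(2) = 2*g - 19/3
(3) = 3*p^2 - 11*p + 1
(4) = (-w^4 + 18*w^3 + 94*w^2 + 16*w + 19)/(w^4 - 18*w^3 + 79*w^2 + 18*w + 1)
(5) = 3*n^2 + 10*n - 8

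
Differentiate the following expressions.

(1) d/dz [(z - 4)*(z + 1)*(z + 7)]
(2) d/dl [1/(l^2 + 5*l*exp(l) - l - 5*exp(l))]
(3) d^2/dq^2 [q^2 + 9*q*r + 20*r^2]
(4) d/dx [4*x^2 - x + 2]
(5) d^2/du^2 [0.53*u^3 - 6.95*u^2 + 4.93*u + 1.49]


(1) = 3*z^2 + 8*z - 25
(2) = (-5*l*exp(l) - 2*l + 1)/(l^2 + 5*l*exp(l) - l - 5*exp(l))^2
(3) = 2
(4) = 8*x - 1
(5) = 3.18*u - 13.9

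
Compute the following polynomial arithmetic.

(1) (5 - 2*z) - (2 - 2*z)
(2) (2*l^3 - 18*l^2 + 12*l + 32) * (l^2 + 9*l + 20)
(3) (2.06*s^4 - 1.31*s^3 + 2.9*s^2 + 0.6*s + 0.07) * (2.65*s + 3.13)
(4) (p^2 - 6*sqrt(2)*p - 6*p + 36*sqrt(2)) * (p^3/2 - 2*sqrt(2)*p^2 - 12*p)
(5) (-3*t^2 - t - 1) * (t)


(1) = 3
(2) = 2*l^5 - 110*l^3 - 220*l^2 + 528*l + 640
(3) = 5.459*s^5 + 2.9763*s^4 + 3.5847*s^3 + 10.667*s^2 + 2.0635*s + 0.2191
(4) = p^5/2 - 5*sqrt(2)*p^4 - 3*p^4 + 12*p^3 + 30*sqrt(2)*p^3 - 72*p^2 + 72*sqrt(2)*p^2 - 432*sqrt(2)*p
(5) = -3*t^3 - t^2 - t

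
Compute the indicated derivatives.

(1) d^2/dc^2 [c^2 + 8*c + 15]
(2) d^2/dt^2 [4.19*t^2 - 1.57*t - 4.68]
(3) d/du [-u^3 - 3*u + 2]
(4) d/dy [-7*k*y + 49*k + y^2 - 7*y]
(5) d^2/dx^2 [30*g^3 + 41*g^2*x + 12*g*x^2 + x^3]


(1) = 2
(2) = 8.38000000000000
(3) = -3*u^2 - 3
(4) = -7*k + 2*y - 7
(5) = 24*g + 6*x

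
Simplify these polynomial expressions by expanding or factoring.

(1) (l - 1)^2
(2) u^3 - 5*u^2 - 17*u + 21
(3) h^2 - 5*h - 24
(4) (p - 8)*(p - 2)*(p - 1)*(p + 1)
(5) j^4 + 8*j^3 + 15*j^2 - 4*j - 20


(1) = l^2 - 2*l + 1
(2) = (u - 7)*(u - 1)*(u + 3)
(3) = (h - 8)*(h + 3)
(4) = p^4 - 10*p^3 + 15*p^2 + 10*p - 16
(5) = (j - 1)*(j + 2)^2*(j + 5)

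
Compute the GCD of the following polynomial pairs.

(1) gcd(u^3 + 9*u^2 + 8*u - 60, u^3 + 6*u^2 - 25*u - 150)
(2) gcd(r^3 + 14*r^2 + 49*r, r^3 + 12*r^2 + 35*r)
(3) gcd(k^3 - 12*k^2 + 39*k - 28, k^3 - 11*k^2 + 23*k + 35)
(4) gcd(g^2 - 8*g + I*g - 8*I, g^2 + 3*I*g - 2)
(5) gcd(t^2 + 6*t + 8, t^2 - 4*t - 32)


(1) = gcd((u - 2)*(u + 5)*(u + 6), (u - 5)*(u + 5)*(u + 6)) = u^2 + 11*u + 30
(2) = r^2 + 7*r
(3) = gcd((k - 7)*(k - 4)*(k - 1), (k - 7)*(k - 5)*(k + 1)) = k - 7
(4) = gcd((g - 8)*(g + I), (g + I)*(g + 2*I)) = g + I
(5) = t + 4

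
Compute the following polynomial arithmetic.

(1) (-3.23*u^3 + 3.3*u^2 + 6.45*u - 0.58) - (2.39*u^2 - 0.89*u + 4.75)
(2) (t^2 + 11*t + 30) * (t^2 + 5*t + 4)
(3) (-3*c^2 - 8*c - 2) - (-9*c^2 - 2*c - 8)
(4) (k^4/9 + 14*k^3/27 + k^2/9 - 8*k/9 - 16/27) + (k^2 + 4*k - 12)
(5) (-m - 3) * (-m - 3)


(1) = -3.23*u^3 + 0.91*u^2 + 7.34*u - 5.33
(2) = t^4 + 16*t^3 + 89*t^2 + 194*t + 120
(3) = 6*c^2 - 6*c + 6
(4) = k^4/9 + 14*k^3/27 + 10*k^2/9 + 28*k/9 - 340/27
(5) = m^2 + 6*m + 9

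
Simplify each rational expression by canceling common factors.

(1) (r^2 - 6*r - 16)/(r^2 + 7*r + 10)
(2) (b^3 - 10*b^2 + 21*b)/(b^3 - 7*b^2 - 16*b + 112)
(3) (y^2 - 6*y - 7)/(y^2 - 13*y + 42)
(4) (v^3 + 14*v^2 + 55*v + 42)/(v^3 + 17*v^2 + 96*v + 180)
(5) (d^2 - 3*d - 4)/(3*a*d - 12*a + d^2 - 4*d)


(1) = (r - 8)/(r + 5)
(2) = (b^2 - 3*b)/(b^2 - 16)
(3) = (y + 1)/(y - 6)
(4) = (v^2 + 8*v + 7)/(v^2 + 11*v + 30)
(5) = (d + 1)/(3*a + d)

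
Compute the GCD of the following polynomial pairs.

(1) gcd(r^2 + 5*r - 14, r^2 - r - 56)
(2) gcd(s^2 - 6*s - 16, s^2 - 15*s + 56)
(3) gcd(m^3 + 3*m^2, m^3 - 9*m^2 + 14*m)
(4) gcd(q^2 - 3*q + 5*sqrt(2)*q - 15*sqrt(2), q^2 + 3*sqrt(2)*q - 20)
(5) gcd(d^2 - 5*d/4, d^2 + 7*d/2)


(1) = gcd((r - 2)*(r + 7), (r - 8)*(r + 7)) = r + 7
(2) = s - 8
(3) = m
(4) = gcd((q - 3)*(q + 5*sqrt(2)), (q - 2*sqrt(2))*(q + 5*sqrt(2))) = q + 5*sqrt(2)
(5) = gcd(d*(d - 5/4), d*(d + 7/2)) = d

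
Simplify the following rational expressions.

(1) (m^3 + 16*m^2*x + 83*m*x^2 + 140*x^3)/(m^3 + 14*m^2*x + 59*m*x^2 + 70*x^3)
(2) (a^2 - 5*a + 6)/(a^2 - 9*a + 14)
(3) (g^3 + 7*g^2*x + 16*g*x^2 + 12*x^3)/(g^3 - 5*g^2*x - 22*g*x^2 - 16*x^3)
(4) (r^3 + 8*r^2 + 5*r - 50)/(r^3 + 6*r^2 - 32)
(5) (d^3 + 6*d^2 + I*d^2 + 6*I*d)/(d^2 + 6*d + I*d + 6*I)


(1) = (m + 4*x)/(m + 2*x)
(2) = (a - 3)/(a - 7)
(3) = (-g^2 - 5*g*x - 6*x^2)/(-g^2 + 7*g*x + 8*x^2)
(4) = (r^2 + 10*r + 25)/(r^2 + 8*r + 16)
(5) = d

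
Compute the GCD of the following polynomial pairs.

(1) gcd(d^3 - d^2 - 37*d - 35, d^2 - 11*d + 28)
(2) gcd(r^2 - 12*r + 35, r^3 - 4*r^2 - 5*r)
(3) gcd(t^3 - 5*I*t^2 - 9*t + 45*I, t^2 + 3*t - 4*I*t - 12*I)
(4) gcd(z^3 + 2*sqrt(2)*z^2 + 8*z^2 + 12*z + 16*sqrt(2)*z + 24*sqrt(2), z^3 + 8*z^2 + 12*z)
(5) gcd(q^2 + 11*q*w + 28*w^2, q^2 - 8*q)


(1) = gcd((d - 7)*(d + 1)*(d + 5), (d - 7)*(d - 4)) = d - 7
(2) = r - 5
(3) = t + 3
(4) = z^2 + 8*z + 12
(5) = 1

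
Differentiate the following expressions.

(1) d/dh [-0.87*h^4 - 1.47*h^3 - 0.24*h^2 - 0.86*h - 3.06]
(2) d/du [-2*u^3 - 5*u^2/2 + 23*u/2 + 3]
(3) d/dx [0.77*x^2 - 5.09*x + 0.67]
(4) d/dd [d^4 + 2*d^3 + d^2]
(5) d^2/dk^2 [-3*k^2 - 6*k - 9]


(1) = -3.48*h^3 - 4.41*h^2 - 0.48*h - 0.86
(2) = -6*u^2 - 5*u + 23/2
(3) = 1.54*x - 5.09
(4) = 2*d*(2*d^2 + 3*d + 1)
(5) = -6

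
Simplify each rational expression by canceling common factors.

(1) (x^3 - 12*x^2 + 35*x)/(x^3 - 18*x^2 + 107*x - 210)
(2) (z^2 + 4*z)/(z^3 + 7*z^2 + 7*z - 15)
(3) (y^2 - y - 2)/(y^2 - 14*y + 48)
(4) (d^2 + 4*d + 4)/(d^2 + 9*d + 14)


(1) = x/(x - 6)
(2) = (z^2 + 4*z)/(z^3 + 7*z^2 + 7*z - 15)
(3) = (y^2 - y - 2)/(y^2 - 14*y + 48)
(4) = (d + 2)/(d + 7)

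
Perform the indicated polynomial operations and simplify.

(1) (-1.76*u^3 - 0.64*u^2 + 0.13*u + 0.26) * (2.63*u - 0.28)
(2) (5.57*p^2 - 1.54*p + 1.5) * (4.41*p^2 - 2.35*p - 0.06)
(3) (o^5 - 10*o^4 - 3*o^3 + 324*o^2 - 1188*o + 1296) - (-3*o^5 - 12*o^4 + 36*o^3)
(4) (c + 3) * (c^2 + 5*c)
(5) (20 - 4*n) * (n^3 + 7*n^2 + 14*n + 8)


(1) = -4.6288*u^4 - 1.1904*u^3 + 0.5211*u^2 + 0.6474*u - 0.0728
(2) = 24.5637*p^4 - 19.8809*p^3 + 9.8998*p^2 - 3.4326*p - 0.09
(3) = 4*o^5 + 2*o^4 - 39*o^3 + 324*o^2 - 1188*o + 1296
(4) = c^3 + 8*c^2 + 15*c
(5) = -4*n^4 - 8*n^3 + 84*n^2 + 248*n + 160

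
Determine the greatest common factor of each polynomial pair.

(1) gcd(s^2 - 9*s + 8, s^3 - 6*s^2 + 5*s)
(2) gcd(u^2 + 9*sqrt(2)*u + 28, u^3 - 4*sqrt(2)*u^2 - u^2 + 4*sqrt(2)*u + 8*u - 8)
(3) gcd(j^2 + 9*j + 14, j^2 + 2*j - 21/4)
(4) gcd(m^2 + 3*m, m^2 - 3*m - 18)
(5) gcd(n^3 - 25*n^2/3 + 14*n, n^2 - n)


(1) = gcd((s - 8)*(s - 1), s*(s - 5)*(s - 1)) = s - 1
(2) = gcd((u + 2*sqrt(2))*(u + 7*sqrt(2)), (u - 1)*(u - 2*sqrt(2))^2) = 1
(3) = 1
(4) = gcd(m*(m + 3), (m - 6)*(m + 3)) = m + 3
(5) = n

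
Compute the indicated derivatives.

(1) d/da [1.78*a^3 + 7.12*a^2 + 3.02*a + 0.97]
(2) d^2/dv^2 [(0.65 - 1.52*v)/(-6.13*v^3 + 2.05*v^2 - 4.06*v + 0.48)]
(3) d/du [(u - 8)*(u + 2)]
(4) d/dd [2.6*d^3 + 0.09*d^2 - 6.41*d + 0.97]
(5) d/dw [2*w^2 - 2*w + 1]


(1) = 5.34*a^2 + 14.24*a + 3.02
(2) = (342.701328*v^5 - 407.7063*v^4 + 67.808288*v^3 - 59.782794*v^2 + 12.01026*v - 14.225128)/(230.346397*v^9 - 231.097935*v^8 + 534.970617*v^7 - 368.845801*v^6 + 390.511374*v^5 - 179.102604*v^4 + 95.130712*v^3 - 25.153344*v^2 + 2.806272*v - 0.110592)
(3) = 2*u - 6
(4) = 7.8*d^2 + 0.18*d - 6.41
(5) = 4*w - 2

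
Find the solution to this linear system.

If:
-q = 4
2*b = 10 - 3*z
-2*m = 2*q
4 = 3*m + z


Then:
b = 17
m = 4
q = -4
z = -8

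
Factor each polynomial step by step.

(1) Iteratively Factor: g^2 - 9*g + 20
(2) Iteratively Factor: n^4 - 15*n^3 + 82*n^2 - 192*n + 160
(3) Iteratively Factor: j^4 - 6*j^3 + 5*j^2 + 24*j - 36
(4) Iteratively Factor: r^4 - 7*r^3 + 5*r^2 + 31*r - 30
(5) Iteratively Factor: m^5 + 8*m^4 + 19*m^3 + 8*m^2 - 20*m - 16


(1) = (g - 5)*(g - 4)
(2) = (n - 2)*(n^3 - 13*n^2 + 56*n - 80) = (n - 5)*(n - 2)*(n^2 - 8*n + 16) = (n - 5)*(n - 4)*(n - 2)*(n - 4)
(3) = (j - 3)*(j^3 - 3*j^2 - 4*j + 12) = (j - 3)*(j - 2)*(j^2 - j - 6) = (j - 3)^2*(j - 2)*(j + 2)
(4) = (r - 3)*(r^3 - 4*r^2 - 7*r + 10) = (r - 3)*(r - 1)*(r^2 - 3*r - 10) = (r - 5)*(r - 3)*(r - 1)*(r + 2)
(5) = (m + 2)*(m^4 + 6*m^3 + 7*m^2 - 6*m - 8) = (m + 2)^2*(m^3 + 4*m^2 - m - 4) = (m + 2)^2*(m + 4)*(m^2 - 1) = (m - 1)*(m + 2)^2*(m + 4)*(m + 1)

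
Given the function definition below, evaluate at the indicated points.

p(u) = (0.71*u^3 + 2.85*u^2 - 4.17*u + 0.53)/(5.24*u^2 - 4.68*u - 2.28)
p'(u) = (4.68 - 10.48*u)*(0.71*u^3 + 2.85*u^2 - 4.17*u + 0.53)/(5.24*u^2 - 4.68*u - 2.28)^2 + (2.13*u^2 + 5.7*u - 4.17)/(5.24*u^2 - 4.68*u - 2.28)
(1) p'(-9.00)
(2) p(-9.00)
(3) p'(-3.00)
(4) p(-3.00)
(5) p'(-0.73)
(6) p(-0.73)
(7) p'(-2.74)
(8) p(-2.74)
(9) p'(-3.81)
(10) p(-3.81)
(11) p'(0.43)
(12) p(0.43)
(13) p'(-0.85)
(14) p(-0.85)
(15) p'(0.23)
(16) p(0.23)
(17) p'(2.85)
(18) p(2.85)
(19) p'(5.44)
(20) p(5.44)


(1) = 0.14
(2) = -0.54
(3) = 0.17
(4) = 0.33
(5) = 2.02
(6) = 1.23
(7) = 0.18
(8) = 0.38
(9) = 0.15
(10) = 0.20
(11) = 0.39
(12) = 0.20
(13) = 1.21
(14) = 1.04
(15) = 0.83
(16) = 0.09
(17) = 0.11
(18) = 1.05
(19) = 0.14
(20) = 1.39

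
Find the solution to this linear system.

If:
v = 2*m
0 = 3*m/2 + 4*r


Then:
m = v/2
r = -3*v/16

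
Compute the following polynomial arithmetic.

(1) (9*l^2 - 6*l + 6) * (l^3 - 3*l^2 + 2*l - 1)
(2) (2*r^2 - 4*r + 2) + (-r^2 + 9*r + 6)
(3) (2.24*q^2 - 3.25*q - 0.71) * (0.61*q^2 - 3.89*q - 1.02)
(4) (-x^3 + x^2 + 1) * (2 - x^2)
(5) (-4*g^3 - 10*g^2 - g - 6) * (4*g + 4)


(1) = 9*l^5 - 33*l^4 + 42*l^3 - 39*l^2 + 18*l - 6
(2) = r^2 + 5*r + 8
(3) = 1.3664*q^4 - 10.6961*q^3 + 9.9246*q^2 + 6.0769*q + 0.7242
(4) = x^5 - x^4 - 2*x^3 + x^2 + 2
(5) = -16*g^4 - 56*g^3 - 44*g^2 - 28*g - 24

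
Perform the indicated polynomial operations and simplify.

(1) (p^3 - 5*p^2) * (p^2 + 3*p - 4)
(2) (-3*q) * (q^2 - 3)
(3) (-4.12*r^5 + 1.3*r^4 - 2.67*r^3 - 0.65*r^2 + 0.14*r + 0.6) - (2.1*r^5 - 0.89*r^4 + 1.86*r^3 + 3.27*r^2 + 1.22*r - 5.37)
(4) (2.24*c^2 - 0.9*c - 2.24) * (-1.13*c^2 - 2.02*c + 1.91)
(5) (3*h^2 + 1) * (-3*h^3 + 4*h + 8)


(1) = p^5 - 2*p^4 - 19*p^3 + 20*p^2
(2) = -3*q^3 + 9*q
(3) = -6.22*r^5 + 2.19*r^4 - 4.53*r^3 - 3.92*r^2 - 1.08*r + 5.97
(4) = -2.5312*c^4 - 3.5078*c^3 + 8.6276*c^2 + 2.8058*c - 4.2784
(5) = -9*h^5 + 9*h^3 + 24*h^2 + 4*h + 8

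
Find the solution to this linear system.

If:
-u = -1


Then:
u = 1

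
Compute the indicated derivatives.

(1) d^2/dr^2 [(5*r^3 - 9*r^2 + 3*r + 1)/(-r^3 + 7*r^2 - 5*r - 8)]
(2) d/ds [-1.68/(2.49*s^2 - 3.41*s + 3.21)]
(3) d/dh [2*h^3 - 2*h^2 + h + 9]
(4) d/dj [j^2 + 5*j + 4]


(1) = 2*(-26*r^6 + 66*r^5 + 162*r^4 - 670*r^3 + 894*r^2 - 1335*r + 615)/(r^9 - 21*r^8 + 162*r^7 - 529*r^6 + 474*r^5 + 891*r^4 - 1363*r^3 - 744*r^2 + 960*r + 512)
(2) = (8.3664*s - 5.7288)/(2.49*s^2 - 3.41*s + 3.21)^2
(3) = 6*h^2 - 4*h + 1
(4) = 2*j + 5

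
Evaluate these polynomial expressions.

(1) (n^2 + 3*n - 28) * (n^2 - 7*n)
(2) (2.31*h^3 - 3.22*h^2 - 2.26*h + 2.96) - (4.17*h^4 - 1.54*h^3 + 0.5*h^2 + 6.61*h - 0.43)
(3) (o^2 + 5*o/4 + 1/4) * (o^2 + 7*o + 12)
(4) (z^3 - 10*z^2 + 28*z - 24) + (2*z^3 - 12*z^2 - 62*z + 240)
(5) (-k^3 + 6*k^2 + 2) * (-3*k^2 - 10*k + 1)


(1) = n^4 - 4*n^3 - 49*n^2 + 196*n
(2) = -4.17*h^4 + 3.85*h^3 - 3.72*h^2 - 8.87*h + 3.39
(3) = o^4 + 33*o^3/4 + 21*o^2 + 67*o/4 + 3
(4) = 3*z^3 - 22*z^2 - 34*z + 216
(5) = 3*k^5 - 8*k^4 - 61*k^3 - 20*k + 2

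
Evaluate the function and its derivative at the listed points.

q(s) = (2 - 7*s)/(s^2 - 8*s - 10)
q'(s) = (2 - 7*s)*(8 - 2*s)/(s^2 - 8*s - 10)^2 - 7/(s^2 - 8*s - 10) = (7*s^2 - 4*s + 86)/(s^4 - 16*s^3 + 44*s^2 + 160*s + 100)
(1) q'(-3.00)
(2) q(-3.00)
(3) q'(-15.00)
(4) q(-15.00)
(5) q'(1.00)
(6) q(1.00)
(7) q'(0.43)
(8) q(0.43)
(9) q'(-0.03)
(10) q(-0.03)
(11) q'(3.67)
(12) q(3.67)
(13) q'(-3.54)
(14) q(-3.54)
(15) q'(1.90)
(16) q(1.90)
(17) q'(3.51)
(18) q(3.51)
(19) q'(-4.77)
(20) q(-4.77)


(1) = 0.30
(2) = 1.00
(3) = 0.02
(4) = 0.32
(5) = 0.31
(6) = 0.29
(7) = 0.49
(8) = 0.08
(9) = 0.90
(10) = -0.23
(11) = 0.25
(12) = 0.91
(13) = 0.20
(14) = 0.87
(15) = 0.22
(16) = 0.52
(17) = 0.24
(18) = 0.88
(19) = 0.10
(20) = 0.70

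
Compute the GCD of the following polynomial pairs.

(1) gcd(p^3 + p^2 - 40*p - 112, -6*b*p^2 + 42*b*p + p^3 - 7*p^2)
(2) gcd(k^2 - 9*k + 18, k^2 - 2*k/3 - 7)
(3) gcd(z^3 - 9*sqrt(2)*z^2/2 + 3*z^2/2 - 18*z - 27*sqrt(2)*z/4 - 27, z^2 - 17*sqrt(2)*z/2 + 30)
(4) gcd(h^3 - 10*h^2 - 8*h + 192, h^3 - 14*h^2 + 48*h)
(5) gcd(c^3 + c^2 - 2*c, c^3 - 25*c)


(1) = gcd((p - 7)*(p + 4)^2, p*(-6*b + p)*(p - 7)) = p - 7
(2) = k - 3
(3) = gcd((z + 3/2)*(z - 6*sqrt(2))*(z + 3*sqrt(2)/2), (z - 6*sqrt(2))*(z - 5*sqrt(2)/2)) = z - 6*sqrt(2)
(4) = h^2 - 14*h + 48
(5) = gcd(c*(c - 1)*(c + 2), c*(c - 5)*(c + 5)) = c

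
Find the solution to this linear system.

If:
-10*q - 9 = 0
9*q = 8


Then:
No Solution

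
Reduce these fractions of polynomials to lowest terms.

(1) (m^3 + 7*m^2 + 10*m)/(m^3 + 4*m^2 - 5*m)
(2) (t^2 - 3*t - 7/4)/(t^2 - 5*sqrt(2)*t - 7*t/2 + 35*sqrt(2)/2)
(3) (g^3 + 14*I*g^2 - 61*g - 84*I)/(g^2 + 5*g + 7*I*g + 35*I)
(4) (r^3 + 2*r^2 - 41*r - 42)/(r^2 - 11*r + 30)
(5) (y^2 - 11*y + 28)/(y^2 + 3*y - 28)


(1) = (m + 2)/(m - 1)
(2) = (8*t + 4)/(8*t - 40*sqrt(2))
(3) = (g^2 + 7*I*g - 12)/(g + 5)
(4) = (r^2 + 8*r + 7)/(r - 5)
(5) = (y - 7)/(y + 7)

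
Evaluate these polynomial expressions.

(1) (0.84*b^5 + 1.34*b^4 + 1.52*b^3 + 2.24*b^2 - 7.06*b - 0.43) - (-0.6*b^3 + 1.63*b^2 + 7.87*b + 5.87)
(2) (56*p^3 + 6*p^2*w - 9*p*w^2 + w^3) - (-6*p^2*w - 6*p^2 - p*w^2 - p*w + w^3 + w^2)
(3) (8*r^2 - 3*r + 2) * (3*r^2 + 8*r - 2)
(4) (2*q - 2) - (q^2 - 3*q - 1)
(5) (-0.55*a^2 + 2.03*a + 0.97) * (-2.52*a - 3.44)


(1) = 0.84*b^5 + 1.34*b^4 + 2.12*b^3 + 0.61*b^2 - 14.93*b - 6.3
(2) = 56*p^3 + 12*p^2*w + 6*p^2 - 8*p*w^2 + p*w - w^2
(3) = 24*r^4 + 55*r^3 - 34*r^2 + 22*r - 4
(4) = -q^2 + 5*q - 1
(5) = 1.386*a^3 - 3.2236*a^2 - 9.4276*a - 3.3368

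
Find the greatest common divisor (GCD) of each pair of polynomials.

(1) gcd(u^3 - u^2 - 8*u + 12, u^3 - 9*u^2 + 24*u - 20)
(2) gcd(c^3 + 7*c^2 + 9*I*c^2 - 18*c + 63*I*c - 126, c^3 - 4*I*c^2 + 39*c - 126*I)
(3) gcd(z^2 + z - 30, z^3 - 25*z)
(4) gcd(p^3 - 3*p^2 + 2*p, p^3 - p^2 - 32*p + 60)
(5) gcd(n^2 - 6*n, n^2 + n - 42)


(1) = u^2 - 4*u + 4
(2) = gcd((c + 7)*(c + 3*I)*(c + 6*I), (c - 7*I)*(c - 3*I)*(c + 6*I)) = c + 6*I
(3) = gcd((z - 5)*(z + 6), z*(z - 5)*(z + 5)) = z - 5
(4) = gcd(p*(p - 2)*(p - 1), (p - 5)*(p - 2)*(p + 6)) = p - 2
(5) = n - 6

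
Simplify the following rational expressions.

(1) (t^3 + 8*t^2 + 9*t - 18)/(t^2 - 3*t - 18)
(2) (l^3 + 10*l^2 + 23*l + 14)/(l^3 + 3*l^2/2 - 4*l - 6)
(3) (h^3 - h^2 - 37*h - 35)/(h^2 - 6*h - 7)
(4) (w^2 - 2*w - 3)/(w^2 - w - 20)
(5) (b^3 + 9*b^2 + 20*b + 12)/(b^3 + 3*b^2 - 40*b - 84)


(1) = (t^2 + 5*t - 6)/(t - 6)
(2) = (2*l^2 + 16*l + 14)/(2*l^2 - l - 6)
(3) = h + 5
(4) = (w^2 - 2*w - 3)/(w^2 - w - 20)
(5) = (b^2 + 7*b + 6)/(b^2 + b - 42)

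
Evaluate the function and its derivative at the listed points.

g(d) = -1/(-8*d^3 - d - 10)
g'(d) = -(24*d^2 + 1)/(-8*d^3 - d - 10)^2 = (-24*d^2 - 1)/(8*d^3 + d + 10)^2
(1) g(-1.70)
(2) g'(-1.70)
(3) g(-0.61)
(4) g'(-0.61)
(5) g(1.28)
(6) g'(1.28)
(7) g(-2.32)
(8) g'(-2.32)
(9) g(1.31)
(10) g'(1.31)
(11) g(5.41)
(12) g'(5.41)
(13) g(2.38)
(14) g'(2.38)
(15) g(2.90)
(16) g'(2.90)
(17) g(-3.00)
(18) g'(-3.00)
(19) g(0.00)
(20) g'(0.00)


(1) = -0.03
(2) = -0.07
(3) = 0.13
(4) = -0.17
(5) = 0.04
(6) = -0.05
(7) = -0.01
(8) = -0.02
(9) = 0.03
(10) = -0.05
(11) = 0.00
(12) = -0.00
(13) = 0.01
(14) = -0.01
(15) = 0.00
(16) = -0.00
(17) = -0.00
(18) = -0.00
(19) = 0.10
(20) = -0.01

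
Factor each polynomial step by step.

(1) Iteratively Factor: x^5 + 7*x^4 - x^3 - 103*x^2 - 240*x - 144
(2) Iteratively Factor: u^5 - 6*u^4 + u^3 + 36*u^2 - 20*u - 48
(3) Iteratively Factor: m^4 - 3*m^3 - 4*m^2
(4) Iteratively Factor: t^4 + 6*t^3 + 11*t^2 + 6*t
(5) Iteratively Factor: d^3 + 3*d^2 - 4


(1) = (x - 4)*(x^4 + 11*x^3 + 43*x^2 + 69*x + 36) = (x - 4)*(x + 3)*(x^3 + 8*x^2 + 19*x + 12) = (x - 4)*(x + 1)*(x + 3)*(x^2 + 7*x + 12) = (x - 4)*(x + 1)*(x + 3)^2*(x + 4)
(2) = (u + 1)*(u^4 - 7*u^3 + 8*u^2 + 28*u - 48) = (u - 4)*(u + 1)*(u^3 - 3*u^2 - 4*u + 12) = (u - 4)*(u - 2)*(u + 1)*(u^2 - u - 6) = (u - 4)*(u - 2)*(u + 1)*(u + 2)*(u - 3)
(3) = (m + 1)*(m^3 - 4*m^2) = (m - 4)*(m + 1)*(m^2) = m*(m - 4)*(m + 1)*(m)
(4) = (t)*(t^3 + 6*t^2 + 11*t + 6) = t*(t + 3)*(t^2 + 3*t + 2) = t*(t + 2)*(t + 3)*(t + 1)
(5) = (d - 1)*(d^2 + 4*d + 4) = (d - 1)*(d + 2)*(d + 2)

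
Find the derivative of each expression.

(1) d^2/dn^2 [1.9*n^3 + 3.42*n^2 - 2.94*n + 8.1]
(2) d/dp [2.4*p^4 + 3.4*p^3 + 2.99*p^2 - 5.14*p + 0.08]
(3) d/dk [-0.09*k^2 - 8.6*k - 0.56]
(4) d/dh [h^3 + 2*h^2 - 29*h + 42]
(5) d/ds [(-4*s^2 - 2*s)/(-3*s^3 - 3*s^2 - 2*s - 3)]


(1) = 11.4*n + 6.84
(2) = 9.6*p^3 + 10.2*p^2 + 5.98*p - 5.14
(3) = -0.18*k - 8.6
(4) = 3*h^2 + 4*h - 29
(5) = 2*(-6*s^4 - 6*s^3 + s^2 + 12*s + 3)/(9*s^6 + 18*s^5 + 21*s^4 + 30*s^3 + 22*s^2 + 12*s + 9)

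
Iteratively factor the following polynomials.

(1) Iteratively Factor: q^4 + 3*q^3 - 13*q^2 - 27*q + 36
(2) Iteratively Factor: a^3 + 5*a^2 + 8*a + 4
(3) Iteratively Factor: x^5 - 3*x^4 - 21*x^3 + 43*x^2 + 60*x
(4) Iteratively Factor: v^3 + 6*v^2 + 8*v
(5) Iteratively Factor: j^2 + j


(1) = (q - 1)*(q^3 + 4*q^2 - 9*q - 36) = (q - 3)*(q - 1)*(q^2 + 7*q + 12) = (q - 3)*(q - 1)*(q + 3)*(q + 4)
(2) = (a + 1)*(a^2 + 4*a + 4) = (a + 1)*(a + 2)*(a + 2)
(3) = (x - 5)*(x^4 + 2*x^3 - 11*x^2 - 12*x) = (x - 5)*(x - 3)*(x^3 + 5*x^2 + 4*x) = (x - 5)*(x - 3)*(x + 1)*(x^2 + 4*x) = (x - 5)*(x - 3)*(x + 1)*(x + 4)*(x)
(4) = (v + 4)*(v^2 + 2*v) = v*(v + 4)*(v + 2)
(5) = (j + 1)*(j)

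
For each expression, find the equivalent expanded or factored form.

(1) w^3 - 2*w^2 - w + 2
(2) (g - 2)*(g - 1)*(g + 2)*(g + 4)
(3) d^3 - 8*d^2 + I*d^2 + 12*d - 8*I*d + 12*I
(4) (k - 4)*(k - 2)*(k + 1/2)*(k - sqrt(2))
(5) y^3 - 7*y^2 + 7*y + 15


(1) = (w - 2)*(w - 1)*(w + 1)
(2) = g^4 + 3*g^3 - 8*g^2 - 12*g + 16
(3) = (d - 6)*(d - 2)*(d + I)
(4) = k^4 - 11*k^3/2 - sqrt(2)*k^3 + 5*k^2 + 11*sqrt(2)*k^2/2 - 5*sqrt(2)*k + 4*k - 4*sqrt(2)
(5) = (y - 5)*(y - 3)*(y + 1)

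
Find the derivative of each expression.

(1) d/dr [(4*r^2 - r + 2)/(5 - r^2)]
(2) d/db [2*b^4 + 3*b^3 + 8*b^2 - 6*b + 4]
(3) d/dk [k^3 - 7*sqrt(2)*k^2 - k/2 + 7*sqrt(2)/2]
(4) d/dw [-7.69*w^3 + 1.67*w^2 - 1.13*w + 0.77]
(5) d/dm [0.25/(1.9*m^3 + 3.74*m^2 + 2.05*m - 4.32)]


(1) = (-r^2 + 44*r - 5)/(r^4 - 10*r^2 + 25)
(2) = 8*b^3 + 9*b^2 + 16*b - 6
(3) = 3*k^2 - 14*sqrt(2)*k - 1/2
(4) = -23.07*w^2 + 3.34*w - 1.13
(5) = (-1.425*m^2 - 1.87*m - 0.5125)/(1.9*m^3 + 3.74*m^2 + 2.05*m - 4.32)^2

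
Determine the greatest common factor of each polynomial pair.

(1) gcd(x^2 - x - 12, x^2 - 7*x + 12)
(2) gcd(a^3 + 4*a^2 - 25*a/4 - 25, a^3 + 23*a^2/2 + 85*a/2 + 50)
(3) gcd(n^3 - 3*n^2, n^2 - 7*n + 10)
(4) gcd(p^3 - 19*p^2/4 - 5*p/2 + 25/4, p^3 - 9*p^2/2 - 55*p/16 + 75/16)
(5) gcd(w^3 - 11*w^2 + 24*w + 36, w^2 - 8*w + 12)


(1) = x - 4
(2) = gcd((a - 5/2)*(a + 5/2)*(a + 4), (a + 5/2)*(a + 4)*(a + 5)) = a^2 + 13*a/2 + 10
(3) = 1
(4) = gcd((p - 5)*(p - 1)*(p + 5/4), (p - 5)*(p - 3/4)*(p + 5/4)) = p^2 - 15*p/4 - 25/4
(5) = w - 6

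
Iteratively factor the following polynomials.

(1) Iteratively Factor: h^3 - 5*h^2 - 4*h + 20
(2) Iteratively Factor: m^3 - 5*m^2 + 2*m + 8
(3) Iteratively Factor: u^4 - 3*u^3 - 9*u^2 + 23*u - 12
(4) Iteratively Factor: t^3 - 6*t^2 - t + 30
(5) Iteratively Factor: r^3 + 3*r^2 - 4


(1) = (h - 2)*(h^2 - 3*h - 10) = (h - 2)*(h + 2)*(h - 5)
(2) = (m - 4)*(m^2 - m - 2) = (m - 4)*(m + 1)*(m - 2)
(3) = (u - 1)*(u^3 - 2*u^2 - 11*u + 12) = (u - 1)*(u + 3)*(u^2 - 5*u + 4) = (u - 4)*(u - 1)*(u + 3)*(u - 1)
(4) = (t - 3)*(t^2 - 3*t - 10) = (t - 3)*(t + 2)*(t - 5)
(5) = (r + 2)*(r^2 + r - 2) = (r - 1)*(r + 2)*(r + 2)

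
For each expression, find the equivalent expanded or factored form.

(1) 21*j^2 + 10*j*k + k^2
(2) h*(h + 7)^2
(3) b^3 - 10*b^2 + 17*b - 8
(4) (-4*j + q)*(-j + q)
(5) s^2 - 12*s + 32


(1) = (3*j + k)*(7*j + k)
(2) = h^3 + 14*h^2 + 49*h
(3) = (b - 8)*(b - 1)^2
(4) = 4*j^2 - 5*j*q + q^2
(5) = (s - 8)*(s - 4)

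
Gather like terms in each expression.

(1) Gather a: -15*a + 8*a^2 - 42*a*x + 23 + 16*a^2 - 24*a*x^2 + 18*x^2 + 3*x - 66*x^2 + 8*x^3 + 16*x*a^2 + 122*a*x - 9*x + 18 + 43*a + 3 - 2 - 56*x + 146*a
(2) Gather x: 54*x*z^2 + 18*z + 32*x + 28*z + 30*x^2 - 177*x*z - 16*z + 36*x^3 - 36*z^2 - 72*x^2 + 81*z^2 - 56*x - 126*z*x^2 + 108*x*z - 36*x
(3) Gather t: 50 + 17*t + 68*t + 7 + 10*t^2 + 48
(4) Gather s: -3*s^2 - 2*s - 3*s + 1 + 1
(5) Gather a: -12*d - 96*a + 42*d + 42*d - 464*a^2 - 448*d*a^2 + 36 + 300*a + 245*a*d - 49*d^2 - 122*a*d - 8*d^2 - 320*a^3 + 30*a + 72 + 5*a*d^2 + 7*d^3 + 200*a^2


(1) = a^2*(16*x + 24) + a*(-24*x^2 + 80*x + 174) + 8*x^3 - 48*x^2 - 62*x + 42
(2) = 36*x^3 + x^2*(-126*z - 42) + x*(54*z^2 - 69*z - 60) + 45*z^2 + 30*z
(3) = 10*t^2 + 85*t + 105
(4) = -3*s^2 - 5*s + 2
(5) = -320*a^3 + a^2*(-448*d - 264) + a*(5*d^2 + 123*d + 234) + 7*d^3 - 57*d^2 + 72*d + 108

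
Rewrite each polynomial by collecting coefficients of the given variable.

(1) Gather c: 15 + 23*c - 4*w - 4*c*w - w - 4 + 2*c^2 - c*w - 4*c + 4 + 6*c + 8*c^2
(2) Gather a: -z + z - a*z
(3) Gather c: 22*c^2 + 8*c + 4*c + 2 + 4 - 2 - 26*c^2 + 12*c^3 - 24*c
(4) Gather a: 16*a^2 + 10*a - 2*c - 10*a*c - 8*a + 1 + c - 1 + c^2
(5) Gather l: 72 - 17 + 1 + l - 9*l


(1) = 10*c^2 + c*(25 - 5*w) - 5*w + 15
(2) = -a*z
(3) = 12*c^3 - 4*c^2 - 12*c + 4
(4) = 16*a^2 + a*(2 - 10*c) + c^2 - c
(5) = 56 - 8*l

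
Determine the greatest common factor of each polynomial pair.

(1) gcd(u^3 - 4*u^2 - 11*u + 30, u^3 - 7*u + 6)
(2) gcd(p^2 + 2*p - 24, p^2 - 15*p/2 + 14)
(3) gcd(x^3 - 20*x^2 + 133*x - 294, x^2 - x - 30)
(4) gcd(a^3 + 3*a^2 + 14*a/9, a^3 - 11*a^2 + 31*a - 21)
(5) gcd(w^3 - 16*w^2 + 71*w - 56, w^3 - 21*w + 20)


(1) = u^2 + u - 6
(2) = p - 4
(3) = gcd((x - 7)^2*(x - 6), (x - 6)*(x + 5)) = x - 6
(4) = gcd(a*(a + 2/3)*(a + 7/3), (a - 7)*(a - 3)*(a - 1)) = 1
(5) = gcd((w - 8)*(w - 7)*(w - 1), (w - 4)*(w - 1)*(w + 5)) = w - 1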